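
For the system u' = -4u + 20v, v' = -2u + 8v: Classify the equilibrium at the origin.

A = [[-4,20],[-2,8]]; det(A-λI) = λ^2 - 4λ + 8.
λ = 2 ± 2i: positive real part.

unstable spiral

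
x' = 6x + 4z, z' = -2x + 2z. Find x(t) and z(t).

Coefficient matrix A = [[6, 4], [-2, 2]].
Characteristic polynomial det(A - λI) = λ^2 - 8λ + 20 = 0.
Eigenvalues λ = 4 ± 2i (complex conjugate pair).
For λ=4+2i: an eigenvector is (1,-1) - i(-1,0) = (1 + i, -1).
A real fundamental pair from Re and Im of e^((4+2i)t)v: X_1 = e^(4t)(cos(2t)·(1,-1) + sin(2t)·(-1,0)), X_2 = e^(4t)(sin(2t)·(1,-1) - cos(2t)·(-1,0)).
General solution: C_1X_1 + C_2X_2.

x(t) = -C_1e^(4t)sin(2t) + C_1e^(4t)cos(2t) + C_2e^(4t)sin(2t) + C_2e^(4t)cos(2t), z(t) = -C_1e^(4t)cos(2t) - C_2e^(4t)sin(2t)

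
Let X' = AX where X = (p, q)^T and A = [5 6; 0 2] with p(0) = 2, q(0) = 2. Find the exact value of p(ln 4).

6080

A = [[5,6],[0,2]]; eigenvalues λ = 2, 5.
Eigenvectors: (-2,1) for λ=2, (1,0) for λ=5.
From the initial condition, c_1 = 2, c_2 = 6.
p(ln 4) = (2)(4^2)(-2) + (6)(4^5)(1) = 6080.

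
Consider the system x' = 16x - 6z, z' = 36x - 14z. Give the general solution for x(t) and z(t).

Coefficient matrix A = [[16, -6], [36, -14]].
Characteristic polynomial det(A - λI) = λ^2 - 2λ - 8 = 0.
Eigenvalues λ = -2, 4.
For λ=-2: (A-λI) row 1 is [18, -6], so an eigenvector is (1, 3).
For λ=4: (A-λI) row 1 is [12, -6], so an eigenvector is (1, 2).
General solution: K_1e^(-2t)(1,3) + K_2e^(4t)(1,2).

x(t) = K_1e^(-2t) + K_2e^(4t), z(t) = 3K_1e^(-2t) + 2K_2e^(4t)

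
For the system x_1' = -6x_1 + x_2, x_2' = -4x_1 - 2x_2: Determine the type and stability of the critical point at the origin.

A = [[-6,1],[-4,-2]]; det(A-λI) = λ^2 + 8λ + 16.
repeated λ = -4 with a single eigenvector.

stable improper node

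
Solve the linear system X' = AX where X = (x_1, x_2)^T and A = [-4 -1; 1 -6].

Coefficient matrix A = [[-4, -1], [1, -6]].
Characteristic polynomial det(A - λI) = λ^2 + 10λ + 25 = 0.
Single eigenvalue λ = -5 with algebraic multiplicity 2.
Eigenvector v = (1,1); generalized eigenvector w with (A-λI)w=v is (-1,-2).
General solution: e^(-5t)[K_1·v + K_2·(t·v + w)].

x_1(t) = K_1e^(-5t) + K_2te^(-5t) - K_2e^(-5t), x_2(t) = K_1e^(-5t) + K_2te^(-5t) - 2K_2e^(-5t)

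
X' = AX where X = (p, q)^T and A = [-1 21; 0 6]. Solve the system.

Coefficient matrix A = [[-1, 21], [0, 6]].
Characteristic polynomial det(A - λI) = λ^2 - 5λ - 6 = 0.
Eigenvalues λ = 6, -1.
For λ=6: (A-λI) row 1 is [-7, 21], so an eigenvector is (-3, -1).
For λ=-1: (A-λI) row 1 is [0, 21], so an eigenvector is (1, 0).
General solution: C_1e^(6t)(-3,-1) + C_2e^(-t)(1,0).

p(t) = -3C_1e^(6t) + C_2e^(-t), q(t) = -C_1e^(6t)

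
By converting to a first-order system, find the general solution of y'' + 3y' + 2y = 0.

Let x_1 = y, x_2 = y'. Then x_1' = x_2 and x_2' = -2x_1 - 3x_2.
A = [[0,1],[-2,-3]]; det(A-λI) = λ^2 + 3λ + 2.
Eigenvalues λ = -2, -1 with eigenvectors (1,-2), (1,-1).

y(t) = K_1e^(-2t) + K_2e^(-t)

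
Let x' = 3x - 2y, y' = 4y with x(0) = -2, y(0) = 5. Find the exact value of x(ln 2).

-96

A = [[3,-2],[0,4]]; eigenvalues λ = 4, 3.
Eigenvectors: (2,-1) for λ=4, (-1,0) for λ=3.
From the initial condition, c_1 = -5, c_2 = -8.
x(ln 2) = (-5)(2^4)(2) + (-8)(2^3)(-1) = -96.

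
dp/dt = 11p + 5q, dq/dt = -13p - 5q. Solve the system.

p(t) = -C_1e^(3t)sin(t) - 2C_1e^(3t)cos(t) - 2C_2e^(3t)sin(t) + C_2e^(3t)cos(t), q(t) = 2C_1e^(3t)sin(t) + 3C_1e^(3t)cos(t) + 3C_2e^(3t)sin(t) - 2C_2e^(3t)cos(t)

Coefficient matrix A = [[11, 5], [-13, -5]].
Characteristic polynomial det(A - λI) = λ^2 - 6λ + 10 = 0.
Eigenvalues λ = 3 ± i (complex conjugate pair).
For λ=3+i: an eigenvector is (-2,3) - i(-1,2) = (-2 + i, 3 - 2i).
A real fundamental pair from Re and Im of e^((3+i)t)v: X_1 = e^(3t)(cos(t)·(-2,3) + sin(t)·(-1,2)), X_2 = e^(3t)(sin(t)·(-2,3) - cos(t)·(-1,2)).
General solution: C_1X_1 + C_2X_2.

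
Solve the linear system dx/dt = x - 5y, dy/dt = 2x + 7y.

Coefficient matrix A = [[1, -5], [2, 7]].
Characteristic polynomial det(A - λI) = λ^2 - 8λ + 17 = 0.
Eigenvalues λ = 4 ± i (complex conjugate pair).
For λ=4+i: an eigenvector is (1,-1) - i(2,-1) = (1 - 2i, -1 + i).
A real fundamental pair from Re and Im of e^((4+i)t)v: X_1 = e^(4t)(cos(t)·(1,-1) + sin(t)·(2,-1)), X_2 = e^(4t)(sin(t)·(1,-1) - cos(t)·(2,-1)).
General solution: c_1X_1 + c_2X_2.

x(t) = 2c_1e^(4t)sin(t) + c_1e^(4t)cos(t) + c_2e^(4t)sin(t) - 2c_2e^(4t)cos(t), y(t) = -c_1e^(4t)sin(t) - c_1e^(4t)cos(t) - c_2e^(4t)sin(t) + c_2e^(4t)cos(t)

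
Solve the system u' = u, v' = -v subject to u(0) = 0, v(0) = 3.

Coefficient matrix A = [[1, 0], [0, -1]].
Characteristic polynomial det(A - λI) = λ^2 - 1 = 0.
Eigenvalues λ = -1, 1.
For λ=-1: (A-λI) row 1 is [2, 0], so an eigenvector is (0, 1).
For λ=1: (A-λI) row 2 is [0, -2], so an eigenvector is (-1, 0).
General solution: c_1e^(-t)(0,1) + c_2e^(t)(-1,0).
Applying u(0)=0, v(0)=3 gives c_1=3, c_2=0.

u(t) = 0, v(t) = 3e^(-t)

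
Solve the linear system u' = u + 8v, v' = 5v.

Coefficient matrix A = [[1, 8], [0, 5]].
Characteristic polynomial det(A - λI) = λ^2 - 6λ + 5 = 0.
Eigenvalues λ = 5, 1.
For λ=5: (A-λI) row 1 is [-4, 8], so an eigenvector is (2, 1).
For λ=1: (A-λI) row 1 is [0, 8], so an eigenvector is (1, 0).
General solution: C_1e^(5t)(2,1) + C_2e^(t)(1,0).

u(t) = 2C_1e^(5t) + C_2e^(t), v(t) = C_1e^(5t)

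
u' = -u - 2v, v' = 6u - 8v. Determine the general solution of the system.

u(t) = 2C_1e^(-4t) - C_2e^(-5t), v(t) = 3C_1e^(-4t) - 2C_2e^(-5t)

Coefficient matrix A = [[-1, -2], [6, -8]].
Characteristic polynomial det(A - λI) = λ^2 + 9λ + 20 = 0.
Eigenvalues λ = -4, -5.
For λ=-4: (A-λI) row 1 is [3, -2], so an eigenvector is (2, 3).
For λ=-5: (A-λI) row 1 is [4, -2], so an eigenvector is (-1, -2).
General solution: C_1e^(-4t)(2,3) + C_2e^(-5t)(-1,-2).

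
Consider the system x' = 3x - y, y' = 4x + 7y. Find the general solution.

Coefficient matrix A = [[3, -1], [4, 7]].
Characteristic polynomial det(A - λI) = λ^2 - 10λ + 25 = 0.
Single eigenvalue λ = 5 with algebraic multiplicity 2.
Eigenvector v = (-1,2); generalized eigenvector w with (A-λI)w=v is (1,-1).
General solution: e^(5t)[C_1·v + C_2·(t·v + w)].

x(t) = -C_1e^(5t) - C_2te^(5t) + C_2e^(5t), y(t) = 2C_1e^(5t) + 2C_2te^(5t) - C_2e^(5t)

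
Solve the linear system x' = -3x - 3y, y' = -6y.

Coefficient matrix A = [[-3, -3], [0, -6]].
Characteristic polynomial det(A - λI) = λ^2 + 9λ + 18 = 0.
Eigenvalues λ = -6, -3.
For λ=-6: (A-λI) row 1 is [3, -3], so an eigenvector is (1, 1).
For λ=-3: (A-λI) row 1 is [0, -3], so an eigenvector is (-1, 0).
General solution: c_1e^(-6t)(1,1) + c_2e^(-3t)(-1,0).

x(t) = c_1e^(-6t) - c_2e^(-3t), y(t) = c_1e^(-6t)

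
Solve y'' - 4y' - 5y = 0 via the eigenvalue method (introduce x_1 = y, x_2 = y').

y(t) = c_1e^(-t) + c_2e^(5t)

Let x_1 = y, x_2 = y'. Then x_1' = x_2 and x_2' = 5x_1 + 4x_2.
A = [[0,1],[5,4]]; det(A-λI) = λ^2 - 4λ - 5.
Eigenvalues λ = -1, 5 with eigenvectors (1,-1), (1,5).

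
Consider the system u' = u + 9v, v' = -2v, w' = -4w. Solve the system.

Coefficient matrix A = [[1, 9, 0], [0, -2, 0], [0, 0, -4]].
det(A - λI) = 0 gives eigenvalues λ = 1, -4, -2.
For λ=1: eigenvector (1,0,0).
For λ=-4: eigenvector (0,0,1).
For λ=-2: eigenvector (-3,1,0).
General solution: K_1e^(t)(1,0,0) + K_2e^(-4t)(0,0,1) + K_3e^(-2t)(-3,1,0).

u(t) = K_1e^(t) - 3K_3e^(-2t), v(t) = K_3e^(-2t), w(t) = K_2e^(-4t)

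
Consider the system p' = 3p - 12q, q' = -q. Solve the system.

Coefficient matrix A = [[3, -12], [0, -1]].
Characteristic polynomial det(A - λI) = λ^2 - 2λ - 3 = 0.
Eigenvalues λ = -1, 3.
For λ=-1: (A-λI) row 1 is [4, -12], so an eigenvector is (3, 1).
For λ=3: (A-λI) row 1 is [0, -12], so an eigenvector is (1, 0).
General solution: K_1e^(-t)(3,1) + K_2e^(3t)(1,0).

p(t) = 3K_1e^(-t) + K_2e^(3t), q(t) = K_1e^(-t)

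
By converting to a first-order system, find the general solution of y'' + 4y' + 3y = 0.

Let x_1 = y, x_2 = y'. Then x_1' = x_2 and x_2' = -3x_1 - 4x_2.
A = [[0,1],[-3,-4]]; det(A-λI) = λ^2 + 4λ + 3.
Eigenvalues λ = -3, -1 with eigenvectors (1,-3), (1,-1).

y(t) = K_1e^(-3t) + K_2e^(-t)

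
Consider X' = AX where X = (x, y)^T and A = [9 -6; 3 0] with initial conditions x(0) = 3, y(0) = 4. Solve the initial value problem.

Coefficient matrix A = [[9, -6], [3, 0]].
Characteristic polynomial det(A - λI) = λ^2 - 9λ + 18 = 0.
Eigenvalues λ = 6, 3.
For λ=6: (A-λI) row 1 is [3, -6], so an eigenvector is (2, 1).
For λ=3: (A-λI) row 1 is [6, -6], so an eigenvector is (1, 1).
General solution: C_1e^(6t)(2,1) + C_2e^(3t)(1,1).
Applying x(0)=3, y(0)=4 gives C_1=-1, C_2=5.

x(t) = -2e^(6t) + 5e^(3t), y(t) = -e^(6t) + 5e^(3t)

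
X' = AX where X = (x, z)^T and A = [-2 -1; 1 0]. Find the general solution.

x(t) = c_1e^(-t) + c_2te^(-t) - 2c_2e^(-t), z(t) = -c_1e^(-t) - c_2te^(-t) + c_2e^(-t)

Coefficient matrix A = [[-2, -1], [1, 0]].
Characteristic polynomial det(A - λI) = λ^2 + 2λ + 1 = 0.
Single eigenvalue λ = -1 with algebraic multiplicity 2.
Eigenvector v = (1,-1); generalized eigenvector w with (A-λI)w=v is (-2,1).
General solution: e^(-t)[c_1·v + c_2·(t·v + w)].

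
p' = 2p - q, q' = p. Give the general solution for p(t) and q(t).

Coefficient matrix A = [[2, -1], [1, 0]].
Characteristic polynomial det(A - λI) = λ^2 - 2λ + 1 = 0.
Single eigenvalue λ = 1 with algebraic multiplicity 2.
Eigenvector v = (1,1); generalized eigenvector w with (A-λI)w=v is (3,2).
General solution: e^(t)[c_1·v + c_2·(t·v + w)].

p(t) = c_1e^(t) + c_2te^(t) + 3c_2e^(t), q(t) = c_1e^(t) + c_2te^(t) + 2c_2e^(t)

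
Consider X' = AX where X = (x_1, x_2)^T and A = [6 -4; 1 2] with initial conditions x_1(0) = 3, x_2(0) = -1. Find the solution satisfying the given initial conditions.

Coefficient matrix A = [[6, -4], [1, 2]].
Characteristic polynomial det(A - λI) = λ^2 - 8λ + 16 = 0.
Single eigenvalue λ = 4 with algebraic multiplicity 2.
Eigenvector v = (2,1); generalized eigenvector w with (A-λI)w=v is (1,0).
General solution: e^(4t)[C_1·v + C_2·(t·v + w)].
Applying x_1(0)=3, x_2(0)=-1 gives C_1=-1, C_2=5.

x_1(t) = 10te^(4t) + 3e^(4t), x_2(t) = 5te^(4t) - e^(4t)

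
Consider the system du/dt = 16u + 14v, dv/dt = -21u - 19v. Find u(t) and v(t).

Coefficient matrix A = [[16, 14], [-21, -19]].
Characteristic polynomial det(A - λI) = λ^2 + 3λ - 10 = 0.
Eigenvalues λ = -5, 2.
For λ=-5: (A-λI) row 1 is [21, 14], so an eigenvector is (-2, 3).
For λ=2: (A-λI) row 1 is [14, 14], so an eigenvector is (-1, 1).
General solution: C_1e^(-5t)(-2,3) + C_2e^(2t)(-1,1).

u(t) = -2C_1e^(-5t) - C_2e^(2t), v(t) = 3C_1e^(-5t) + C_2e^(2t)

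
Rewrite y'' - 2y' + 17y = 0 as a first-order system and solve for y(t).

y(t) = K_1e^(t)cos(4t) + K_2e^(t)sin(4t)

Let x_1 = y, x_2 = y'. Then x_1' = x_2 and x_2' = -17x_1 + 2x_2.
A = [[0,1],[-17,2]]; det(A-λI) = λ^2 - 2λ + 17.
Eigenvalues λ = 1 ± 4i.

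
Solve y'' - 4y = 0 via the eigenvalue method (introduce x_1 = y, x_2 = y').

y(t) = c_1e^(-2t) + c_2e^(2t)

Let x_1 = y, x_2 = y'. Then x_1' = x_2 and x_2' = 4x_1.
A = [[0,1],[4,0]]; det(A-λI) = λ^2 - 4.
Eigenvalues λ = -2, 2 with eigenvectors (1,-2), (1,2).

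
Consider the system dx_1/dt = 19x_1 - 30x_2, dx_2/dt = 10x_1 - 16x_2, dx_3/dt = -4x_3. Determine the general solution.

x_1(t) = -3c_1e^(-t) + 2c_2e^(4t), x_2(t) = -2c_1e^(-t) + c_2e^(4t), x_3(t) = c_3e^(-4t)

Coefficient matrix A = [[19, -30, 0], [10, -16, 0], [0, 0, -4]].
det(A - λI) = 0 gives eigenvalues λ = -1, 4, -4.
For λ=-1: eigenvector (-3,-2,0).
For λ=4: eigenvector (2,1,0).
For λ=-4: eigenvector (0,0,1).
General solution: c_1e^(-t)(-3,-2,0) + c_2e^(4t)(2,1,0) + c_3e^(-4t)(0,0,1).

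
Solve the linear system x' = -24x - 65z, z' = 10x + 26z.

x(t) = 2C_1e^(t)sin(5t) - 3C_1e^(t)cos(5t) - 3C_2e^(t)sin(5t) - 2C_2e^(t)cos(5t), z(t) = -C_1e^(t)sin(5t) + C_1e^(t)cos(5t) + C_2e^(t)sin(5t) + C_2e^(t)cos(5t)

Coefficient matrix A = [[-24, -65], [10, 26]].
Characteristic polynomial det(A - λI) = λ^2 - 2λ + 26 = 0.
Eigenvalues λ = 1 ± 5i (complex conjugate pair).
For λ=1+5i: an eigenvector is (-3,1) - i(2,-1) = (-3 - 2i, 1 + i).
A real fundamental pair from Re and Im of e^((1+5i)t)v: X_1 = e^(t)(cos(5t)·(-3,1) + sin(5t)·(2,-1)), X_2 = e^(t)(sin(5t)·(-3,1) - cos(5t)·(2,-1)).
General solution: C_1X_1 + C_2X_2.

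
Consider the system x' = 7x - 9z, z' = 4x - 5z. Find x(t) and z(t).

x(t) = 3c_1e^(t) + 3c_2te^(t) + 2c_2e^(t), z(t) = 2c_1e^(t) + 2c_2te^(t) + c_2e^(t)

Coefficient matrix A = [[7, -9], [4, -5]].
Characteristic polynomial det(A - λI) = λ^2 - 2λ + 1 = 0.
Single eigenvalue λ = 1 with algebraic multiplicity 2.
Eigenvector v = (3,2); generalized eigenvector w with (A-λI)w=v is (2,1).
General solution: e^(t)[c_1·v + c_2·(t·v + w)].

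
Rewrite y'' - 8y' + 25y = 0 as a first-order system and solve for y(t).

y(t) = C_1e^(4t)cos(3t) + C_2e^(4t)sin(3t)

Let x_1 = y, x_2 = y'. Then x_1' = x_2 and x_2' = -25x_1 + 8x_2.
A = [[0,1],[-25,8]]; det(A-λI) = λ^2 - 8λ + 25.
Eigenvalues λ = 4 ± 3i.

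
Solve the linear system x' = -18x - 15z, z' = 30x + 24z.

Coefficient matrix A = [[-18, -15], [30, 24]].
Characteristic polynomial det(A - λI) = λ^2 - 6λ + 18 = 0.
Eigenvalues λ = 3 ± 3i (complex conjugate pair).
For λ=3+3i: an eigenvector is (1,-1) - i(-2,3) = (1 + 2i, -1 - 3i).
A real fundamental pair from Re and Im of e^((3+3i)t)v: X_1 = e^(3t)(cos(3t)·(1,-1) + sin(3t)·(-2,3)), X_2 = e^(3t)(sin(3t)·(1,-1) - cos(3t)·(-2,3)).
General solution: c_1X_1 + c_2X_2.

x(t) = -2c_1e^(3t)sin(3t) + c_1e^(3t)cos(3t) + c_2e^(3t)sin(3t) + 2c_2e^(3t)cos(3t), z(t) = 3c_1e^(3t)sin(3t) - c_1e^(3t)cos(3t) - c_2e^(3t)sin(3t) - 3c_2e^(3t)cos(3t)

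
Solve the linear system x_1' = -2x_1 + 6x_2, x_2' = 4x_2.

Coefficient matrix A = [[-2, 6], [0, 4]].
Characteristic polynomial det(A - λI) = λ^2 - 2λ - 8 = 0.
Eigenvalues λ = -2, 4.
For λ=-2: (A-λI) row 1 is [0, 6], so an eigenvector is (-1, 0).
For λ=4: (A-λI) row 1 is [-6, 6], so an eigenvector is (1, 1).
General solution: K_1e^(-2t)(-1,0) + K_2e^(4t)(1,1).

x_1(t) = -K_1e^(-2t) + K_2e^(4t), x_2(t) = K_2e^(4t)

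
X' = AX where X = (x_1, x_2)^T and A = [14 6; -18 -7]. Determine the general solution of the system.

Coefficient matrix A = [[14, 6], [-18, -7]].
Characteristic polynomial det(A - λI) = λ^2 - 7λ + 10 = 0.
Eigenvalues λ = 5, 2.
For λ=5: (A-λI) row 1 is [9, 6], so an eigenvector is (-2, 3).
For λ=2: (A-λI) row 1 is [12, 6], so an eigenvector is (-1, 2).
General solution: C_1e^(5t)(-2,3) + C_2e^(2t)(-1,2).

x_1(t) = -2C_1e^(5t) - C_2e^(2t), x_2(t) = 3C_1e^(5t) + 2C_2e^(2t)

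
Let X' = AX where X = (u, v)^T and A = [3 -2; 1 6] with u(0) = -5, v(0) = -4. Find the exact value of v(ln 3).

-2430

A = [[3,-2],[1,6]]; eigenvalues λ = 5, 4.
Eigenvectors: (1,-1) for λ=5, (-2,1) for λ=4.
From the initial condition, c_1 = 13, c_2 = 9.
v(ln 3) = (13)(3^5)(-1) + (9)(3^4)(1) = -2430.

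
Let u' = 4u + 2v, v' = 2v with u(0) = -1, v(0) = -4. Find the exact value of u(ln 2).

-64

A = [[4,2],[0,2]]; eigenvalues λ = 4, 2.
Eigenvectors: (-1,0) for λ=4, (-1,1) for λ=2.
From the initial condition, c_1 = 5, c_2 = -4.
u(ln 2) = (5)(2^4)(-1) + (-4)(2^2)(-1) = -64.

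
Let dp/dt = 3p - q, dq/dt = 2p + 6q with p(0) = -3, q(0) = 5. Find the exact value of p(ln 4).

A = [[3,-1],[2,6]]; eigenvalues λ = 5, 4.
Eigenvectors: (-1,2) for λ=5, (-1,1) for λ=4.
From the initial condition, c_1 = 2, c_2 = 1.
p(ln 4) = (2)(4^5)(-1) + (1)(4^4)(-1) = -2304.

-2304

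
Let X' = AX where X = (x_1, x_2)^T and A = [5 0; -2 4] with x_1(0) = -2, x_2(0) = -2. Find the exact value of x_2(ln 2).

A = [[5,0],[-2,4]]; eigenvalues λ = 4, 5.
Eigenvectors: (0,-1) for λ=4, (-1,2) for λ=5.
From the initial condition, c_1 = 6, c_2 = 2.
x_2(ln 2) = (6)(2^4)(-1) + (2)(2^5)(2) = 32.

32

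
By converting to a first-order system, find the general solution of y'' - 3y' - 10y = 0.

y(t) = K_1e^(-2t) + K_2e^(5t)

Let x_1 = y, x_2 = y'. Then x_1' = x_2 and x_2' = 10x_1 + 3x_2.
A = [[0,1],[10,3]]; det(A-λI) = λ^2 - 3λ - 10.
Eigenvalues λ = -2, 5 with eigenvectors (1,-2), (1,5).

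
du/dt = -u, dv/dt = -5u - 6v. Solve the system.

Coefficient matrix A = [[-1, 0], [-5, -6]].
Characteristic polynomial det(A - λI) = λ^2 + 7λ + 6 = 0.
Eigenvalues λ = -6, -1.
For λ=-6: (A-λI) row 1 is [5, 0], so an eigenvector is (0, 1).
For λ=-1: (A-λI) row 2 is [-5, -5], so an eigenvector is (-1, 1).
General solution: C_1e^(-6t)(0,1) + C_2e^(-t)(-1,1).

u(t) = -C_2e^(-t), v(t) = C_1e^(-6t) + C_2e^(-t)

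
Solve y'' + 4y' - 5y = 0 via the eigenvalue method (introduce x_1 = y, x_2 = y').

Let x_1 = y, x_2 = y'. Then x_1' = x_2 and x_2' = 5x_1 - 4x_2.
A = [[0,1],[5,-4]]; det(A-λI) = λ^2 + 4λ - 5.
Eigenvalues λ = -5, 1 with eigenvectors (1,-5), (1,1).

y(t) = C_1e^(-5t) + C_2e^(t)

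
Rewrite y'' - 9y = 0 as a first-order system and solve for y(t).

Let x_1 = y, x_2 = y'. Then x_1' = x_2 and x_2' = 9x_1.
A = [[0,1],[9,0]]; det(A-λI) = λ^2 - 9.
Eigenvalues λ = -3, 3 with eigenvectors (1,-3), (1,3).

y(t) = K_1e^(-3t) + K_2e^(3t)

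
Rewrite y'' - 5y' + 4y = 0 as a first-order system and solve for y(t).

Let x_1 = y, x_2 = y'. Then x_1' = x_2 and x_2' = -4x_1 + 5x_2.
A = [[0,1],[-4,5]]; det(A-λI) = λ^2 - 5λ + 4.
Eigenvalues λ = 4, 1 with eigenvectors (1,4), (1,1).

y(t) = C_1e^(4t) + C_2e^(t)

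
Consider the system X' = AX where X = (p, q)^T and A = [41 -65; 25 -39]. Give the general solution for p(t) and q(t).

p(t) = -2c_1e^(t)sin(5t) + 3c_1e^(t)cos(5t) + 3c_2e^(t)sin(5t) + 2c_2e^(t)cos(5t), q(t) = -c_1e^(t)sin(5t) + 2c_1e^(t)cos(5t) + 2c_2e^(t)sin(5t) + c_2e^(t)cos(5t)

Coefficient matrix A = [[41, -65], [25, -39]].
Characteristic polynomial det(A - λI) = λ^2 - 2λ + 26 = 0.
Eigenvalues λ = 1 ± 5i (complex conjugate pair).
For λ=1+5i: an eigenvector is (3,2) - i(-2,-1) = (3 + 2i, 2 + i).
A real fundamental pair from Re and Im of e^((1+5i)t)v: X_1 = e^(t)(cos(5t)·(3,2) + sin(5t)·(-2,-1)), X_2 = e^(t)(sin(5t)·(3,2) - cos(5t)·(-2,-1)).
General solution: c_1X_1 + c_2X_2.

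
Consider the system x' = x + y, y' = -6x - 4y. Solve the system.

Coefficient matrix A = [[1, 1], [-6, -4]].
Characteristic polynomial det(A - λI) = λ^2 + 3λ + 2 = 0.
Eigenvalues λ = -2, -1.
For λ=-2: (A-λI) row 1 is [3, 1], so an eigenvector is (1, -3).
For λ=-1: (A-λI) row 1 is [2, 1], so an eigenvector is (1, -2).
General solution: C_1e^(-2t)(1,-3) + C_2e^(-t)(1,-2).

x(t) = C_1e^(-2t) + C_2e^(-t), y(t) = -3C_1e^(-2t) - 2C_2e^(-t)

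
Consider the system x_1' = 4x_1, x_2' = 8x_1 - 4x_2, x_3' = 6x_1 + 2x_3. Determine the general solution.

x_1(t) = C_1e^(4t), x_2(t) = C_1e^(4t) + C_2e^(-4t), x_3(t) = 3C_1e^(4t) + C_3e^(2t)

Coefficient matrix A = [[4, 0, 0], [8, -4, 0], [6, 0, 2]].
det(A - λI) = 0 gives eigenvalues λ = 4, -4, 2.
For λ=4: eigenvector (1,1,3).
For λ=-4: eigenvector (0,1,0).
For λ=2: eigenvector (0,0,1).
General solution: C_1e^(4t)(1,1,3) + C_2e^(-4t)(0,1,0) + C_3e^(2t)(0,0,1).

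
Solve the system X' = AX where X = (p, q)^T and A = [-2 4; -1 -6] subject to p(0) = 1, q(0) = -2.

p(t) = -6te^(-4t) + e^(-4t), q(t) = 3te^(-4t) - 2e^(-4t)

Coefficient matrix A = [[-2, 4], [-1, -6]].
Characteristic polynomial det(A - λI) = λ^2 + 8λ + 16 = 0.
Single eigenvalue λ = -4 with algebraic multiplicity 2.
Eigenvector v = (-2,1); generalized eigenvector w with (A-λI)w=v is (-1,0).
General solution: e^(-4t)[C_1·v + C_2·(t·v + w)].
Applying p(0)=1, q(0)=-2 gives C_1=-2, C_2=3.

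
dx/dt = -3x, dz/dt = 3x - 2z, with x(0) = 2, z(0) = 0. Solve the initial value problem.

x(t) = 2e^(-3t), z(t) = 6e^(-2t) - 6e^(-3t)

Coefficient matrix A = [[-3, 0], [3, -2]].
Characteristic polynomial det(A - λI) = λ^2 + 5λ + 6 = 0.
Eigenvalues λ = -2, -3.
For λ=-2: (A-λI) row 1 is [-1, 0], so an eigenvector is (0, -1).
For λ=-3: (A-λI) row 2 is [3, 1], so an eigenvector is (-1, 3).
General solution: K_1e^(-2t)(0,-1) + K_2e^(-3t)(-1,3).
Applying x(0)=2, z(0)=0 gives K_1=-6, K_2=-2.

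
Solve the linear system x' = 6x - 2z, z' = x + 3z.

Coefficient matrix A = [[6, -2], [1, 3]].
Characteristic polynomial det(A - λI) = λ^2 - 9λ + 20 = 0.
Eigenvalues λ = 4, 5.
For λ=4: (A-λI) row 1 is [2, -2], so an eigenvector is (-1, -1).
For λ=5: (A-λI) row 1 is [1, -2], so an eigenvector is (2, 1).
General solution: C_1e^(4t)(-1,-1) + C_2e^(5t)(2,1).

x(t) = -C_1e^(4t) + 2C_2e^(5t), z(t) = -C_1e^(4t) + C_2e^(5t)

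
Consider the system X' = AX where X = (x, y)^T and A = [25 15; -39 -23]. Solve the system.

x(t) = -2C_1e^(t)sin(3t) + C_1e^(t)cos(3t) + C_2e^(t)sin(3t) + 2C_2e^(t)cos(3t), y(t) = 3C_1e^(t)sin(3t) - 2C_1e^(t)cos(3t) - 2C_2e^(t)sin(3t) - 3C_2e^(t)cos(3t)

Coefficient matrix A = [[25, 15], [-39, -23]].
Characteristic polynomial det(A - λI) = λ^2 - 2λ + 10 = 0.
Eigenvalues λ = 1 ± 3i (complex conjugate pair).
For λ=1+3i: an eigenvector is (1,-2) - i(-2,3) = (1 + 2i, -2 - 3i).
A real fundamental pair from Re and Im of e^((1+3i)t)v: X_1 = e^(t)(cos(3t)·(1,-2) + sin(3t)·(-2,3)), X_2 = e^(t)(sin(3t)·(1,-2) - cos(3t)·(-2,3)).
General solution: C_1X_1 + C_2X_2.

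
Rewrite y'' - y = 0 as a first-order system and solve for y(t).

y(t) = K_1e^(t) + K_2e^(-t)

Let x_1 = y, x_2 = y'. Then x_1' = x_2 and x_2' = x_1.
A = [[0,1],[1,0]]; det(A-λI) = λ^2 - 1.
Eigenvalues λ = 1, -1 with eigenvectors (1,1), (1,-1).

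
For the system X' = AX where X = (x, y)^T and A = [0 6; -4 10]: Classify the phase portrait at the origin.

unstable node

A = [[0,6],[-4,10]]; det(A-λI) = λ^2 - 10λ + 24.
λ = 6, 4: both positive.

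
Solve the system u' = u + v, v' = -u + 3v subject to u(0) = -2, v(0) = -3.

u(t) = -te^(2t) - 2e^(2t), v(t) = -te^(2t) - 3e^(2t)

Coefficient matrix A = [[1, 1], [-1, 3]].
Characteristic polynomial det(A - λI) = λ^2 - 4λ + 4 = 0.
Single eigenvalue λ = 2 with algebraic multiplicity 2.
Eigenvector v = (1,1); generalized eigenvector w with (A-λI)w=v is (-1,0).
General solution: e^(2t)[K_1·v + K_2·(t·v + w)].
Applying u(0)=-2, v(0)=-3 gives K_1=-3, K_2=-1.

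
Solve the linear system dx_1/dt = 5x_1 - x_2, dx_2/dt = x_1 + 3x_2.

Coefficient matrix A = [[5, -1], [1, 3]].
Characteristic polynomial det(A - λI) = λ^2 - 8λ + 16 = 0.
Single eigenvalue λ = 4 with algebraic multiplicity 2.
Eigenvector v = (1,1); generalized eigenvector w with (A-λI)w=v is (-2,-3).
General solution: e^(4t)[K_1·v + K_2·(t·v + w)].

x_1(t) = K_1e^(4t) + K_2te^(4t) - 2K_2e^(4t), x_2(t) = K_1e^(4t) + K_2te^(4t) - 3K_2e^(4t)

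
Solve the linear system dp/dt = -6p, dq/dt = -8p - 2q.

Coefficient matrix A = [[-6, 0], [-8, -2]].
Characteristic polynomial det(A - λI) = λ^2 + 8λ + 12 = 0.
Eigenvalues λ = -2, -6.
For λ=-2: (A-λI) row 1 is [-4, 0], so an eigenvector is (0, 1).
For λ=-6: (A-λI) row 2 is [-8, 4], so an eigenvector is (1, 2).
General solution: K_1e^(-2t)(0,1) + K_2e^(-6t)(1,2).

p(t) = K_2e^(-6t), q(t) = K_1e^(-2t) + 2K_2e^(-6t)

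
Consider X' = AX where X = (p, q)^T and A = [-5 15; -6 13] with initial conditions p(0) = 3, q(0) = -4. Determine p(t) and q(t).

Coefficient matrix A = [[-5, 15], [-6, 13]].
Characteristic polynomial det(A - λI) = λ^2 - 8λ + 25 = 0.
Eigenvalues λ = 4 ± 3i (complex conjugate pair).
For λ=4+3i: an eigenvector is (2,1) - i(-1,-1) = (2 + i, 1 + i).
A real fundamental pair from Re and Im of e^((4+3i)t)v: X_1 = e^(4t)(cos(3t)·(2,1) + sin(3t)·(-1,-1)), X_2 = e^(4t)(sin(3t)·(2,1) - cos(3t)·(-1,-1)).
General solution: C_1X_1 + C_2X_2.
Applying p(0)=3, q(0)=-4 gives C_1=7, C_2=-11.

p(t) = -29e^(4t)sin(3t) + 3e^(4t)cos(3t), q(t) = -18e^(4t)sin(3t) - 4e^(4t)cos(3t)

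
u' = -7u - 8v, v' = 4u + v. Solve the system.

u(t) = -K_1e^(-3t)sin(4t) + K_1e^(-3t)cos(4t) + K_2e^(-3t)sin(4t) + K_2e^(-3t)cos(4t), v(t) = K_1e^(-3t)sin(4t) - K_2e^(-3t)cos(4t)

Coefficient matrix A = [[-7, -8], [4, 1]].
Characteristic polynomial det(A - λI) = λ^2 + 6λ + 25 = 0.
Eigenvalues λ = -3 ± 4i (complex conjugate pair).
For λ=-3+4i: an eigenvector is (1,0) - i(-1,1) = (1 + i, 0 - i).
A real fundamental pair from Re and Im of e^((-3+4i)t)v: X_1 = e^(-3t)(cos(4t)·(1,0) + sin(4t)·(-1,1)), X_2 = e^(-3t)(sin(4t)·(1,0) - cos(4t)·(-1,1)).
General solution: K_1X_1 + K_2X_2.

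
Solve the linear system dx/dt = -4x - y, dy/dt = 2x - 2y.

x(t) = -K_1e^(-3t)sin(t) + K_2e^(-3t)cos(t), y(t) = K_1e^(-3t)sin(t) + K_1e^(-3t)cos(t) + K_2e^(-3t)sin(t) - K_2e^(-3t)cos(t)

Coefficient matrix A = [[-4, -1], [2, -2]].
Characteristic polynomial det(A - λI) = λ^2 + 6λ + 10 = 0.
Eigenvalues λ = -3 ± i (complex conjugate pair).
For λ=-3+i: an eigenvector is (0,1) - i(-1,1) = (0 + i, 1 - i).
A real fundamental pair from Re and Im of e^((-3+i)t)v: X_1 = e^(-3t)(cos(t)·(0,1) + sin(t)·(-1,1)), X_2 = e^(-3t)(sin(t)·(0,1) - cos(t)·(-1,1)).
General solution: K_1X_1 + K_2X_2.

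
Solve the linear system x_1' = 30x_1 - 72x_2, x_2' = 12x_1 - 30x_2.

Coefficient matrix A = [[30, -72], [12, -30]].
Characteristic polynomial det(A - λI) = λ^2 - 36 = 0.
Eigenvalues λ = 6, -6.
For λ=6: (A-λI) row 1 is [24, -72], so an eigenvector is (-3, -1).
For λ=-6: (A-λI) row 1 is [36, -72], so an eigenvector is (2, 1).
General solution: C_1e^(6t)(-3,-1) + C_2e^(-6t)(2,1).

x_1(t) = -3C_1e^(6t) + 2C_2e^(-6t), x_2(t) = -C_1e^(6t) + C_2e^(-6t)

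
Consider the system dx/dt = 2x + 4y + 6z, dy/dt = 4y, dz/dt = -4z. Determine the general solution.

x(t) = C_1e^(-4t) + C_2e^(2t) + 2C_3e^(4t), y(t) = C_3e^(4t), z(t) = -C_1e^(-4t)

Coefficient matrix A = [[2, 4, 6], [0, 4, 0], [0, 0, -4]].
det(A - λI) = 0 gives eigenvalues λ = -4, 2, 4.
For λ=-4: eigenvector (1,0,-1).
For λ=2: eigenvector (1,0,0).
For λ=4: eigenvector (2,1,0).
General solution: C_1e^(-4t)(1,0,-1) + C_2e^(2t)(1,0,0) + C_3e^(4t)(2,1,0).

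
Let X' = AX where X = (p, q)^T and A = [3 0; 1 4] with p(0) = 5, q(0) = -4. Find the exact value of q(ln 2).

-24

A = [[3,0],[1,4]]; eigenvalues λ = 4, 3.
Eigenvectors: (0,-1) for λ=4, (1,-1) for λ=3.
From the initial condition, c_1 = -1, c_2 = 5.
q(ln 2) = (-1)(2^4)(-1) + (5)(2^3)(-1) = -24.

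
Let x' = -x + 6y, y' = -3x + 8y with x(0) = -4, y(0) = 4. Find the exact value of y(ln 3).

A = [[-1,6],[-3,8]]; eigenvalues λ = 2, 5.
Eigenvectors: (-2,-1) for λ=2, (-1,-1) for λ=5.
From the initial condition, c_1 = 8, c_2 = -12.
y(ln 3) = (8)(3^2)(-1) + (-12)(3^5)(-1) = 2844.

2844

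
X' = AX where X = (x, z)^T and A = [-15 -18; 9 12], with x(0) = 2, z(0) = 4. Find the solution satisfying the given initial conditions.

x(t) = -10e^(3t) + 12e^(-6t), z(t) = 10e^(3t) - 6e^(-6t)

Coefficient matrix A = [[-15, -18], [9, 12]].
Characteristic polynomial det(A - λI) = λ^2 + 3λ - 18 = 0.
Eigenvalues λ = 3, -6.
For λ=3: (A-λI) row 1 is [-18, -18], so an eigenvector is (-1, 1).
For λ=-6: (A-λI) row 1 is [-9, -18], so an eigenvector is (-2, 1).
General solution: K_1e^(3t)(-1,1) + K_2e^(-6t)(-2,1).
Applying x(0)=2, z(0)=4 gives K_1=10, K_2=-6.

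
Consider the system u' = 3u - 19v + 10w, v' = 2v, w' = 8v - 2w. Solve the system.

Coefficient matrix A = [[3, -19, 10], [0, 2, 0], [0, 8, -2]].
det(A - λI) = 0 gives eigenvalues λ = 3, -2, 2.
For λ=3: eigenvector (1,0,0).
For λ=-2: eigenvector (-2,0,1).
For λ=2: eigenvector (-1,1,2).
General solution: c_1e^(3t)(1,0,0) + c_2e^(-2t)(-2,0,1) + c_3e^(2t)(-1,1,2).

u(t) = c_1e^(3t) - 2c_2e^(-2t) - c_3e^(2t), v(t) = c_3e^(2t), w(t) = c_2e^(-2t) + 2c_3e^(2t)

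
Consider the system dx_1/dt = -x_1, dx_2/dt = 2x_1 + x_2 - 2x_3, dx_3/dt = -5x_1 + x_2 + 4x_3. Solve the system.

x_1(t) = c_3e^(-t), x_2(t) = 2c_1e^(2t) - c_2e^(3t), x_3(t) = -c_1e^(2t) + c_2e^(3t) + c_3e^(-t)

Coefficient matrix A = [[-1, 0, 0], [2, 1, -2], [-5, 1, 4]].
det(A - λI) = 0 gives eigenvalues λ = 2, 3, -1.
For λ=2: eigenvector (0,2,-1).
For λ=3: eigenvector (0,-1,1).
For λ=-1: eigenvector (1,0,1).
General solution: c_1e^(2t)(0,2,-1) + c_2e^(3t)(0,-1,1) + c_3e^(-t)(1,0,1).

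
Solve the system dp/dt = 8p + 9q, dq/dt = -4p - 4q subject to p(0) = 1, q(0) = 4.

Coefficient matrix A = [[8, 9], [-4, -4]].
Characteristic polynomial det(A - λI) = λ^2 - 4λ + 4 = 0.
Single eigenvalue λ = 2 with algebraic multiplicity 2.
Eigenvector v = (3,-2); generalized eigenvector w with (A-λI)w=v is (-1,1).
General solution: e^(2t)[K_1·v + K_2·(t·v + w)].
Applying p(0)=1, q(0)=4 gives K_1=5, K_2=14.

p(t) = 42te^(2t) + e^(2t), q(t) = -28te^(2t) + 4e^(2t)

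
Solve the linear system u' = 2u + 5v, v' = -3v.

Coefficient matrix A = [[2, 5], [0, -3]].
Characteristic polynomial det(A - λI) = λ^2 + λ - 6 = 0.
Eigenvalues λ = 2, -3.
For λ=2: (A-λI) row 1 is [0, 5], so an eigenvector is (-1, 0).
For λ=-3: (A-λI) row 1 is [5, 5], so an eigenvector is (1, -1).
General solution: c_1e^(2t)(-1,0) + c_2e^(-3t)(1,-1).

u(t) = -c_1e^(2t) + c_2e^(-3t), v(t) = -c_2e^(-3t)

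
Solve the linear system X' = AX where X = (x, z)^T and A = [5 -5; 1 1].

x(t) = -K_1e^(3t)sin(t) + 2K_1e^(3t)cos(t) + 2K_2e^(3t)sin(t) + K_2e^(3t)cos(t), z(t) = K_1e^(3t)cos(t) + K_2e^(3t)sin(t)

Coefficient matrix A = [[5, -5], [1, 1]].
Characteristic polynomial det(A - λI) = λ^2 - 6λ + 10 = 0.
Eigenvalues λ = 3 ± i (complex conjugate pair).
For λ=3+i: an eigenvector is (2,1) - i(-1,0) = (2 + i, 1).
A real fundamental pair from Re and Im of e^((3+i)t)v: X_1 = e^(3t)(cos(t)·(2,1) + sin(t)·(-1,0)), X_2 = e^(3t)(sin(t)·(2,1) - cos(t)·(-1,0)).
General solution: K_1X_1 + K_2X_2.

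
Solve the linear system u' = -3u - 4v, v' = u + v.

u(t) = 2K_1e^(-t) + 2K_2te^(-t) + 3K_2e^(-t), v(t) = -K_1e^(-t) - K_2te^(-t) - 2K_2e^(-t)

Coefficient matrix A = [[-3, -4], [1, 1]].
Characteristic polynomial det(A - λI) = λ^2 + 2λ + 1 = 0.
Single eigenvalue λ = -1 with algebraic multiplicity 2.
Eigenvector v = (2,-1); generalized eigenvector w with (A-λI)w=v is (3,-2).
General solution: e^(-t)[K_1·v + K_2·(t·v + w)].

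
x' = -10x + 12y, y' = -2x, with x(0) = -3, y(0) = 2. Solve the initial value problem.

Coefficient matrix A = [[-10, 12], [-2, 0]].
Characteristic polynomial det(A - λI) = λ^2 + 10λ + 24 = 0.
Eigenvalues λ = -4, -6.
For λ=-4: (A-λI) row 1 is [-6, 12], so an eigenvector is (2, 1).
For λ=-6: (A-λI) row 1 is [-4, 12], so an eigenvector is (-3, -1).
General solution: c_1e^(-4t)(2,1) + c_2e^(-6t)(-3,-1).
Applying x(0)=-3, y(0)=2 gives c_1=9, c_2=7.

x(t) = 18e^(-4t) - 21e^(-6t), y(t) = 9e^(-4t) - 7e^(-6t)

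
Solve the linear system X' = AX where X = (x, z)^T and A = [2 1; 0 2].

x(t) = K_1e^(2t) + K_2te^(2t) + 2K_2e^(2t), z(t) = K_2e^(2t)

Coefficient matrix A = [[2, 1], [0, 2]].
Characteristic polynomial det(A - λI) = λ^2 - 4λ + 4 = 0.
Single eigenvalue λ = 2 with algebraic multiplicity 2.
Eigenvector v = (1,0); generalized eigenvector w with (A-λI)w=v is (2,1).
General solution: e^(2t)[K_1·v + K_2·(t·v + w)].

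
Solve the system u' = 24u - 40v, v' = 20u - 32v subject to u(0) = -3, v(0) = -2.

Coefficient matrix A = [[24, -40], [20, -32]].
Characteristic polynomial det(A - λI) = λ^2 + 8λ + 32 = 0.
Eigenvalues λ = -4 ± 4i (complex conjugate pair).
For λ=-4+4i: an eigenvector is (-3,-2) - i(-1,-1) = (-3 + i, -2 + i).
A real fundamental pair from Re and Im of e^((-4+4i)t)v: X_1 = e^(-4t)(cos(4t)·(-3,-2) + sin(4t)·(-1,-1)), X_2 = e^(-4t)(sin(4t)·(-3,-2) - cos(4t)·(-1,-1)).
General solution: C_1X_1 + C_2X_2.
Applying u(0)=-3, v(0)=-2 gives C_1=1, C_2=0.

u(t) = -e^(-4t)sin(4t) - 3e^(-4t)cos(4t), v(t) = -e^(-4t)sin(4t) - 2e^(-4t)cos(4t)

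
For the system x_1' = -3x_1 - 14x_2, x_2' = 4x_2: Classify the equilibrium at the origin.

saddle

A = [[-3,-14],[0,4]]; det(A-λI) = λ^2 - λ - 12.
λ = -3, 4: opposite signs.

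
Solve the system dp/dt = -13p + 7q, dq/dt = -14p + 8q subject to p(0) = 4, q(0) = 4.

Coefficient matrix A = [[-13, 7], [-14, 8]].
Characteristic polynomial det(A - λI) = λ^2 + 5λ - 6 = 0.
Eigenvalues λ = -6, 1.
For λ=-6: (A-λI) row 1 is [-7, 7], so an eigenvector is (1, 1).
For λ=1: (A-λI) row 1 is [-14, 7], so an eigenvector is (-1, -2).
General solution: K_1e^(-6t)(1,1) + K_2e^(t)(-1,-2).
Applying p(0)=4, q(0)=4 gives K_1=4, K_2=0.

p(t) = 4e^(-6t), q(t) = 4e^(-6t)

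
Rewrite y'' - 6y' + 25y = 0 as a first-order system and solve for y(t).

y(t) = C_1e^(3t)cos(4t) + C_2e^(3t)sin(4t)

Let x_1 = y, x_2 = y'. Then x_1' = x_2 and x_2' = -25x_1 + 6x_2.
A = [[0,1],[-25,6]]; det(A-λI) = λ^2 - 6λ + 25.
Eigenvalues λ = 3 ± 4i.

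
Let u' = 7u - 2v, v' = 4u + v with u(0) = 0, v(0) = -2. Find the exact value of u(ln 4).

1920

A = [[7,-2],[4,1]]; eigenvalues λ = 5, 3.
Eigenvectors: (1,1) for λ=5, (1,2) for λ=3.
From the initial condition, c_1 = 2, c_2 = -2.
u(ln 4) = (2)(4^5)(1) + (-2)(4^3)(1) = 1920.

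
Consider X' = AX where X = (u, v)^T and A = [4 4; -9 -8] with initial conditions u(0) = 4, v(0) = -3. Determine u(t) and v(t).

Coefficient matrix A = [[4, 4], [-9, -8]].
Characteristic polynomial det(A - λI) = λ^2 + 4λ + 4 = 0.
Single eigenvalue λ = -2 with algebraic multiplicity 2.
Eigenvector v = (-2,3); generalized eigenvector w with (A-λI)w=v is (1,-2).
General solution: e^(-2t)[c_1·v + c_2·(t·v + w)].
Applying u(0)=4, v(0)=-3 gives c_1=-5, c_2=-6.

u(t) = 12te^(-2t) + 4e^(-2t), v(t) = -18te^(-2t) - 3e^(-2t)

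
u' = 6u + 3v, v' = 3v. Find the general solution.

u(t) = c_1e^(3t) + c_2e^(6t), v(t) = -c_1e^(3t)

Coefficient matrix A = [[6, 3], [0, 3]].
Characteristic polynomial det(A - λI) = λ^2 - 9λ + 18 = 0.
Eigenvalues λ = 3, 6.
For λ=3: (A-λI) row 1 is [3, 3], so an eigenvector is (1, -1).
For λ=6: (A-λI) row 1 is [0, 3], so an eigenvector is (1, 0).
General solution: c_1e^(3t)(1,-1) + c_2e^(6t)(1,0).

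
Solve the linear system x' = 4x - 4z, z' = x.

x(t) = -2C_1e^(2t) - 2C_2te^(2t) + C_2e^(2t), z(t) = -C_1e^(2t) - C_2te^(2t) + C_2e^(2t)

Coefficient matrix A = [[4, -4], [1, 0]].
Characteristic polynomial det(A - λI) = λ^2 - 4λ + 4 = 0.
Single eigenvalue λ = 2 with algebraic multiplicity 2.
Eigenvector v = (-2,-1); generalized eigenvector w with (A-λI)w=v is (1,1).
General solution: e^(2t)[C_1·v + C_2·(t·v + w)].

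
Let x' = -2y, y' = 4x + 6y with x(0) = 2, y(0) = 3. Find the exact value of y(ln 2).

A = [[0,-2],[4,6]]; eigenvalues λ = 4, 2.
Eigenvectors: (-1,2) for λ=4, (-1,1) for λ=2.
From the initial condition, c_1 = 5, c_2 = -7.
y(ln 2) = (5)(2^4)(2) + (-7)(2^2)(1) = 132.

132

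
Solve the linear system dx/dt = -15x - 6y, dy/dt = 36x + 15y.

x(t) = -K_1e^(-3t) + K_2e^(3t), y(t) = 2K_1e^(-3t) - 3K_2e^(3t)

Coefficient matrix A = [[-15, -6], [36, 15]].
Characteristic polynomial det(A - λI) = λ^2 - 9 = 0.
Eigenvalues λ = -3, 3.
For λ=-3: (A-λI) row 1 is [-12, -6], so an eigenvector is (-1, 2).
For λ=3: (A-λI) row 1 is [-18, -6], so an eigenvector is (1, -3).
General solution: K_1e^(-3t)(-1,2) + K_2e^(3t)(1,-3).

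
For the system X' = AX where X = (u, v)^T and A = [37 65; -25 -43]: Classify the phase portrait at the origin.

A = [[37,65],[-25,-43]]; det(A-λI) = λ^2 + 6λ + 34.
λ = -3 ± 5i: negative real part.

stable spiral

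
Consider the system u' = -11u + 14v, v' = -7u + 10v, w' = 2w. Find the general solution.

Coefficient matrix A = [[-11, 14, 0], [-7, 10, 0], [0, 0, 2]].
det(A - λI) = 0 gives eigenvalues λ = -4, 3, 2.
For λ=-4: eigenvector (2,1,0).
For λ=3: eigenvector (-1,-1,0).
For λ=2: eigenvector (0,0,1).
General solution: c_1e^(-4t)(2,1,0) + c_2e^(3t)(-1,-1,0) + c_3e^(2t)(0,0,1).

u(t) = 2c_1e^(-4t) - c_2e^(3t), v(t) = c_1e^(-4t) - c_2e^(3t), w(t) = c_3e^(2t)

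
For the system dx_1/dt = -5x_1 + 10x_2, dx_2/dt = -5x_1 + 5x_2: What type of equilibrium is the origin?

center

A = [[-5,10],[-5,5]]; det(A-λI) = λ^2 + 25.
λ = 0 ± 5i: zero real part.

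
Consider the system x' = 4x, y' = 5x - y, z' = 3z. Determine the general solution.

Coefficient matrix A = [[4, 0, 0], [5, -1, 0], [0, 0, 3]].
det(A - λI) = 0 gives eigenvalues λ = 4, 3, -1.
For λ=4: eigenvector (1,1,0).
For λ=3: eigenvector (0,0,1).
For λ=-1: eigenvector (0,1,0).
General solution: K_1e^(4t)(1,1,0) + K_2e^(3t)(0,0,1) + K_3e^(-t)(0,1,0).

x(t) = K_1e^(4t), y(t) = K_1e^(4t) + K_3e^(-t), z(t) = K_2e^(3t)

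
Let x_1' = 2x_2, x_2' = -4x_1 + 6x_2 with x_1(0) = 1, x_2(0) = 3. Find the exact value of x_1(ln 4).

A = [[0,2],[-4,6]]; eigenvalues λ = 2, 4.
Eigenvectors: (1,1) for λ=2, (-1,-2) for λ=4.
From the initial condition, c_1 = -1, c_2 = -2.
x_1(ln 4) = (-1)(4^2)(1) + (-2)(4^4)(-1) = 496.

496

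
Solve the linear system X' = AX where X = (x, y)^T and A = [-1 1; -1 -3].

x(t) = -c_1e^(-2t) - c_2te^(-2t) - 2c_2e^(-2t), y(t) = c_1e^(-2t) + c_2te^(-2t) + c_2e^(-2t)

Coefficient matrix A = [[-1, 1], [-1, -3]].
Characteristic polynomial det(A - λI) = λ^2 + 4λ + 4 = 0.
Single eigenvalue λ = -2 with algebraic multiplicity 2.
Eigenvector v = (-1,1); generalized eigenvector w with (A-λI)w=v is (-2,1).
General solution: e^(-2t)[c_1·v + c_2·(t·v + w)].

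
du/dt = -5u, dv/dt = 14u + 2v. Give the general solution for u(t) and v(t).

u(t) = -C_2e^(-5t), v(t) = -C_1e^(2t) + 2C_2e^(-5t)

Coefficient matrix A = [[-5, 0], [14, 2]].
Characteristic polynomial det(A - λI) = λ^2 + 3λ - 10 = 0.
Eigenvalues λ = 2, -5.
For λ=2: (A-λI) row 1 is [-7, 0], so an eigenvector is (0, -1).
For λ=-5: (A-λI) row 2 is [14, 7], so an eigenvector is (-1, 2).
General solution: C_1e^(2t)(0,-1) + C_2e^(-5t)(-1,2).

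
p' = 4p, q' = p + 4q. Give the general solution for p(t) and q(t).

Coefficient matrix A = [[4, 0], [1, 4]].
Characteristic polynomial det(A - λI) = λ^2 - 8λ + 16 = 0.
Single eigenvalue λ = 4 with algebraic multiplicity 2.
Eigenvector v = (0,1); generalized eigenvector w with (A-λI)w=v is (1,2).
General solution: e^(4t)[K_1·v + K_2·(t·v + w)].

p(t) = K_2e^(4t), q(t) = K_1e^(4t) + K_2te^(4t) + 2K_2e^(4t)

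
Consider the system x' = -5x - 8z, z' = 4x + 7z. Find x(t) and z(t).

x(t) = K_1e^(3t) + 2K_2e^(-t), z(t) = -K_1e^(3t) - K_2e^(-t)

Coefficient matrix A = [[-5, -8], [4, 7]].
Characteristic polynomial det(A - λI) = λ^2 - 2λ - 3 = 0.
Eigenvalues λ = 3, -1.
For λ=3: (A-λI) row 1 is [-8, -8], so an eigenvector is (1, -1).
For λ=-1: (A-λI) row 1 is [-4, -8], so an eigenvector is (2, -1).
General solution: K_1e^(3t)(1,-1) + K_2e^(-t)(2,-1).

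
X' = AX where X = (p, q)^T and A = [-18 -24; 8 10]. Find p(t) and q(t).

p(t) = -2c_1e^(-6t) - 3c_2e^(-2t), q(t) = c_1e^(-6t) + 2c_2e^(-2t)

Coefficient matrix A = [[-18, -24], [8, 10]].
Characteristic polynomial det(A - λI) = λ^2 + 8λ + 12 = 0.
Eigenvalues λ = -6, -2.
For λ=-6: (A-λI) row 1 is [-12, -24], so an eigenvector is (-2, 1).
For λ=-2: (A-λI) row 1 is [-16, -24], so an eigenvector is (-3, 2).
General solution: c_1e^(-6t)(-2,1) + c_2e^(-2t)(-3,2).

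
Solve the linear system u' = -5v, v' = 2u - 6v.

u(t) = -C_1e^(-3t)sin(t) - 2C_1e^(-3t)cos(t) - 2C_2e^(-3t)sin(t) + C_2e^(-3t)cos(t), v(t) = -C_1e^(-3t)sin(t) - C_1e^(-3t)cos(t) - C_2e^(-3t)sin(t) + C_2e^(-3t)cos(t)

Coefficient matrix A = [[0, -5], [2, -6]].
Characteristic polynomial det(A - λI) = λ^2 + 6λ + 10 = 0.
Eigenvalues λ = -3 ± i (complex conjugate pair).
For λ=-3+i: an eigenvector is (-2,-1) - i(-1,-1) = (-2 + i, -1 + i).
A real fundamental pair from Re and Im of e^((-3+i)t)v: X_1 = e^(-3t)(cos(t)·(-2,-1) + sin(t)·(-1,-1)), X_2 = e^(-3t)(sin(t)·(-2,-1) - cos(t)·(-1,-1)).
General solution: C_1X_1 + C_2X_2.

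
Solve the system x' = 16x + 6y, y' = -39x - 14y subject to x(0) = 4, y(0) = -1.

Coefficient matrix A = [[16, 6], [-39, -14]].
Characteristic polynomial det(A - λI) = λ^2 - 2λ + 10 = 0.
Eigenvalues λ = 1 ± 3i (complex conjugate pair).
For λ=1+3i: an eigenvector is (1,-2) - i(1,-3) = (1 - i, -2 + 3i).
A real fundamental pair from Re and Im of e^((1+3i)t)v: X_1 = e^(t)(cos(3t)·(1,-2) + sin(3t)·(1,-3)), X_2 = e^(t)(sin(3t)·(1,-2) - cos(3t)·(1,-3)).
General solution: c_1X_1 + c_2X_2.
Applying x(0)=4, y(0)=-1 gives c_1=11, c_2=7.

x(t) = 18e^(t)sin(3t) + 4e^(t)cos(3t), y(t) = -47e^(t)sin(3t) - e^(t)cos(3t)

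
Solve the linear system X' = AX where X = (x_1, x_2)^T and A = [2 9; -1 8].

x_1(t) = 3c_1e^(5t) + 3c_2te^(5t) - c_2e^(5t), x_2(t) = c_1e^(5t) + c_2te^(5t)

Coefficient matrix A = [[2, 9], [-1, 8]].
Characteristic polynomial det(A - λI) = λ^2 - 10λ + 25 = 0.
Single eigenvalue λ = 5 with algebraic multiplicity 2.
Eigenvector v = (3,1); generalized eigenvector w with (A-λI)w=v is (-1,0).
General solution: e^(5t)[c_1·v + c_2·(t·v + w)].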